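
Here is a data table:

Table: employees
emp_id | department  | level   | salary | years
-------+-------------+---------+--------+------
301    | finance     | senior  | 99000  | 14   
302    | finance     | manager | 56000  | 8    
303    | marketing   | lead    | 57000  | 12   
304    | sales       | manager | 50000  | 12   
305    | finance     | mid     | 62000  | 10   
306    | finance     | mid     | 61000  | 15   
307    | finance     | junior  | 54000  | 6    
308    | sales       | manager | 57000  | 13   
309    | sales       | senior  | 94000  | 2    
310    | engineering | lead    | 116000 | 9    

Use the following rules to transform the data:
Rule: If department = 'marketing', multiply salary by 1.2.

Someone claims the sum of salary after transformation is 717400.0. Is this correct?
Yes, the result is correct.

Step 1: Calculate the correct sum after transformation
Step 2: Apply multiplier 1.2 to records where department = 'marketing'
Step 3: Correct result = 717400.0
Step 4: Claimed result = 717400.0
Step 5: 717400.0 = 717400.0 ✓
Conclusion: The claimed result is correct.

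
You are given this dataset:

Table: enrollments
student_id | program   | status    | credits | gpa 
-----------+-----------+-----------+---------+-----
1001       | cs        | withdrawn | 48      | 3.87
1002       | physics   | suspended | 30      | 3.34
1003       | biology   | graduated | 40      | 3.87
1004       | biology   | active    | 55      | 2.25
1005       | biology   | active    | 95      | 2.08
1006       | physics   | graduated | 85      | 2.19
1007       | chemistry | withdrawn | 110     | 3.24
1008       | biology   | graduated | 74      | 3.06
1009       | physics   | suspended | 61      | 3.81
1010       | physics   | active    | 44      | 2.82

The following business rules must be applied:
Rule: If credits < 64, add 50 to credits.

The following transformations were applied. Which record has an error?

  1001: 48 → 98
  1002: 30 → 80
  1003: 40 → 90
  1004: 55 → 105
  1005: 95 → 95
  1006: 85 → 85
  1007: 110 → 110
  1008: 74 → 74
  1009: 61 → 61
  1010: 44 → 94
Record 1009 has an error. The correct transformed value should be 111, not 61.

Step 1: Check each record against the rule
Step 2: Record 1009 has credits = 61
Step 3: Since 61 < 64, the bonus should have been applied
Step 4: Correct value = 111, but claimed value = 61
Conclusion: Record 1009 has the error.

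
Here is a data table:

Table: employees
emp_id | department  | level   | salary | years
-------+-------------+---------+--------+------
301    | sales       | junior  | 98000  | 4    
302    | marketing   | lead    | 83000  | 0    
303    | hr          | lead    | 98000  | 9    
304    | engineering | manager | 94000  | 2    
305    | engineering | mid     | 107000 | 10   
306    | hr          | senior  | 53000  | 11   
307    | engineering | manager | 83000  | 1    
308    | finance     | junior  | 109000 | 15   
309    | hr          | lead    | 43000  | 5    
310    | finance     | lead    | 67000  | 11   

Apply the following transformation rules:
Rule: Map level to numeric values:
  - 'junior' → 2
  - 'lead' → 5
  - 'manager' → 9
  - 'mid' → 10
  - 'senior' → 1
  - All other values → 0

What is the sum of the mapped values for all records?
53

Step 1: Apply mapping to each record
Step 2: Count by status:
  'junior': 2 records × 2 = 4
  'lead': 4 records × 5 = 20
  'manager': 2 records × 9 = 18
  'mid': 1 records × 10 = 10
  'senior': 1 records × 1 = 1
Step 3: Sum all mapped values = 53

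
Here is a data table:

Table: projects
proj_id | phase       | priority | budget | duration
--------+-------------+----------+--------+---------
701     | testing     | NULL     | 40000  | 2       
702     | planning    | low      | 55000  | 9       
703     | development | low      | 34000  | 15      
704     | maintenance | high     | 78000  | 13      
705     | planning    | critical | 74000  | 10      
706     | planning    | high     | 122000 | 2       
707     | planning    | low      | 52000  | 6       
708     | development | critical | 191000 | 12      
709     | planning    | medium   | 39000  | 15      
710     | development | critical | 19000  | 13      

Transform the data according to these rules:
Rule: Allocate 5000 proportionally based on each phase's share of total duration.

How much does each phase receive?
development: 2061.86, maintenance: 670.1, planning: 2164.95, testing: 103.09

Step 1: Calculate total duration = 97
Step 2: Calculate each phase's proportion:
  development: 40/97 = 41.24% → 2061.86
  maintenance: 13/97 = 13.40% → 670.1
  planning: 42/97 = 43.30% → 2164.95
  testing: 2/97 = 2.06% → 103.09
Step 3: Verify: sum of allocations ≈ 5000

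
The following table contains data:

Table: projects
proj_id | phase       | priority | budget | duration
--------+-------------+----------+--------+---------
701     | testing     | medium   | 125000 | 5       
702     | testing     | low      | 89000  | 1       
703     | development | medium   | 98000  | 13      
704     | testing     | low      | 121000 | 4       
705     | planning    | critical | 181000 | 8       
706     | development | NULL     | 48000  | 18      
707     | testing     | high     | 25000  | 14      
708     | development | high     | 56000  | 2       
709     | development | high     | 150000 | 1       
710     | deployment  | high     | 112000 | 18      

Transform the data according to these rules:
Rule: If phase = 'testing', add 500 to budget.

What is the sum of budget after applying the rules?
1007000

Step 1: Count records where phase = 'testing': 4
Step 2: Total bonus added: 4 × 500 = 2000
Step 3: Original sum of budget: 1005000
Step 4: Final sum = 1005000 + 2000 = 1007000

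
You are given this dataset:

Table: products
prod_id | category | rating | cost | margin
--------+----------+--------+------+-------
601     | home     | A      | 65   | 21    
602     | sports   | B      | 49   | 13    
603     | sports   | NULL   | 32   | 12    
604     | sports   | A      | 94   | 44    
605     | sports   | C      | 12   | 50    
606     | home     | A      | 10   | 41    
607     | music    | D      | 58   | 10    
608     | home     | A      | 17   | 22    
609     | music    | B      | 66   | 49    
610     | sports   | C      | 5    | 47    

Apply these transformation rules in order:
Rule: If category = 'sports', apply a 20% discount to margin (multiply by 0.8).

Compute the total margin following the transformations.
275.8

Step 1: Records with category = 'sports' have total margin = 166
Step 2: Apply multiplier: 166 × 0.8 = 132.8
Step 3: Other records total: 143
Step 4: Final sum = 132.8 + 143 = 275.8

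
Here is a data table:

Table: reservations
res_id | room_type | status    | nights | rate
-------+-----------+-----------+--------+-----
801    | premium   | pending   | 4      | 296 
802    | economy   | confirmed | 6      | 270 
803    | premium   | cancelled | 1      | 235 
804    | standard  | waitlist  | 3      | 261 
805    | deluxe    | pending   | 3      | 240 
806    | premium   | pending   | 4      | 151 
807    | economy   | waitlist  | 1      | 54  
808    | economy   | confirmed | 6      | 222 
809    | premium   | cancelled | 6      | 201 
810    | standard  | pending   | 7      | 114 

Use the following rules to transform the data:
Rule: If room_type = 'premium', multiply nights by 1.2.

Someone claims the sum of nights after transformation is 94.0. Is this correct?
No, the correct result is 44.0.

Step 1: Calculate the correct sum after transformation
Step 2: Apply multiplier 1.2 to records where room_type = 'premium'
Step 3: Correct result = 44.0
Step 4: Claimed result = 94.0
Step 5: 44.0 ≠ 94.0
Conclusion: The claimed result is incorrect. The correct answer is 44.0.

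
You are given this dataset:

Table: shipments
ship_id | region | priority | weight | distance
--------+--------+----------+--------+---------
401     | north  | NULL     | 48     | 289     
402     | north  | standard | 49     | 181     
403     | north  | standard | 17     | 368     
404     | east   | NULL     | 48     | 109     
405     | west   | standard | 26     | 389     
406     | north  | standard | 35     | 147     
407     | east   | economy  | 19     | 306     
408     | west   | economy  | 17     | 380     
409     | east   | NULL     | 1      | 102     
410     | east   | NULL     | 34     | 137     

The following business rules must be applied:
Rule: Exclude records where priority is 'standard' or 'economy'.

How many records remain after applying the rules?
4

Step 1: Count records to exclude
  - 4 (standard) + 2 (economy) = 6 records
Step 2: Total records: 10
Step 3: Remaining = 10 - 6 = 4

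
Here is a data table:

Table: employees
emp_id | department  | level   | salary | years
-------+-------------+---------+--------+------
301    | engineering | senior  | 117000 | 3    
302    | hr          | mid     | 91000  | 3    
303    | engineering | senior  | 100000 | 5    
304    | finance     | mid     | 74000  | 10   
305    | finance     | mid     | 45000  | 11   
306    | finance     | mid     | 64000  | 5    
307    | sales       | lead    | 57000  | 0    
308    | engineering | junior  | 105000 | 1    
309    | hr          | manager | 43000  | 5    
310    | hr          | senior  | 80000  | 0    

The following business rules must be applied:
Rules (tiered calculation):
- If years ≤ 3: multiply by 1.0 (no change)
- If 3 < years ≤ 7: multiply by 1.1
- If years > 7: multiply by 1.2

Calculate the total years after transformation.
48.7

Step 1: Tier 1 (years ≤ 3): 5 records, sum = 7 × 1.0 = 7.0
Step 2: Tier 2 (3 < years ≤ 7): 3 records, sum = 15 × 1.1 = 16.5
Step 3: Tier 3 (years > 7): 2 records, sum = 21 × 1.2 = 25.2
Step 4: Final sum = 7.0 + 16.5 + 25.2 = 48.7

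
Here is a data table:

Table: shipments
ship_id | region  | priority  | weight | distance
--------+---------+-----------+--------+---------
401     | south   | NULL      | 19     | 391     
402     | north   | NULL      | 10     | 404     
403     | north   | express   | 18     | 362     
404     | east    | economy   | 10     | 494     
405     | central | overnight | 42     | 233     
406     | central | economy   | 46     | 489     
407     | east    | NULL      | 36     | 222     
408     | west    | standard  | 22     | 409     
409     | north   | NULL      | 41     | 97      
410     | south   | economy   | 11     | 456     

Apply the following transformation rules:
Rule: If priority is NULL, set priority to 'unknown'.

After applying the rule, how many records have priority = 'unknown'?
4

Step 1: Count records where priority IS NULL
Step 2: Found 4 records with NULL priority
Step 3: These records will have priority set to 'unknown'
Step 4: Records already having priority = 'unknown': 0
Step 5: Answer: 4 + 0 = 4 records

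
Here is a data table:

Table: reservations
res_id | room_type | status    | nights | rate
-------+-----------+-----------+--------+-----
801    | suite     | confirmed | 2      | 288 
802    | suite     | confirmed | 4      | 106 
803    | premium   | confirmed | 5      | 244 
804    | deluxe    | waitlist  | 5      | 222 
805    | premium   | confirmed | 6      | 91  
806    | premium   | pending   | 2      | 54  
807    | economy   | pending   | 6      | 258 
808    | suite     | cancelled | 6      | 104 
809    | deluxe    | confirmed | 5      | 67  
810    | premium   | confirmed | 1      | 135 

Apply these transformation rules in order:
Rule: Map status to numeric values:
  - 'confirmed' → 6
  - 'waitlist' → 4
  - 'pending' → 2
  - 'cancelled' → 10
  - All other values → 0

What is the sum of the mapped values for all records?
54

Step 1: Apply mapping to each record
Step 2: Count by status:
  'confirmed': 6 records × 6 = 36
  'waitlist': 1 records × 4 = 4
  'pending': 2 records × 2 = 4
  'cancelled': 1 records × 10 = 10
Step 3: Sum all mapped values = 54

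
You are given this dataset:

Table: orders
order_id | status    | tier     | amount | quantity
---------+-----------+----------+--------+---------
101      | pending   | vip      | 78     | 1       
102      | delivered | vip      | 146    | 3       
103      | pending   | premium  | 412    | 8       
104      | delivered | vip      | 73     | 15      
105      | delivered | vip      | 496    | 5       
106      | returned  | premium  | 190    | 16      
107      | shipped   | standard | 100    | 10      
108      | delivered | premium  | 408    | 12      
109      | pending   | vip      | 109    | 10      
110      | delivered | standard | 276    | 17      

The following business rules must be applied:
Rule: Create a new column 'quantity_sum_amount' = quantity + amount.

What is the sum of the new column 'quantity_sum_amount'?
2385

Step 1: For each record, compute quantity + amount
Example calculations:
  1 + 78 = 79
  3 + 146 = 149
  8 + 412 = 420
  ...
Step 2: Sum all derived values
Step 3: Total = 2385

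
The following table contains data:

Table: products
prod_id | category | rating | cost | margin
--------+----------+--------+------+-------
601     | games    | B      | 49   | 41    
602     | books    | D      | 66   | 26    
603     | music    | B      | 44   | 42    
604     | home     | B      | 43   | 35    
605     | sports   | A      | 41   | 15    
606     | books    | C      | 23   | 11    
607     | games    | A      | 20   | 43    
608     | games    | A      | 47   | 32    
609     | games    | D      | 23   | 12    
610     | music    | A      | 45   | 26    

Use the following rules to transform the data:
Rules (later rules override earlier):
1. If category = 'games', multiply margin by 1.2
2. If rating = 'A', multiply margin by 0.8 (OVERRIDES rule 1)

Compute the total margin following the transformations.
270.4

Step 1: Rule 2 takes priority for records with rating = 'A'
  - 4 records: 116 × 0.8 = 92.8
Step 2: Rule 1 applies to remaining records with category = 'games'
  - 2 records: 53 × 1.2 = 63.6
Step 3: Other records unchanged: 114
Step 4: Final sum = 92.8 + 63.6 + 114 = 270.4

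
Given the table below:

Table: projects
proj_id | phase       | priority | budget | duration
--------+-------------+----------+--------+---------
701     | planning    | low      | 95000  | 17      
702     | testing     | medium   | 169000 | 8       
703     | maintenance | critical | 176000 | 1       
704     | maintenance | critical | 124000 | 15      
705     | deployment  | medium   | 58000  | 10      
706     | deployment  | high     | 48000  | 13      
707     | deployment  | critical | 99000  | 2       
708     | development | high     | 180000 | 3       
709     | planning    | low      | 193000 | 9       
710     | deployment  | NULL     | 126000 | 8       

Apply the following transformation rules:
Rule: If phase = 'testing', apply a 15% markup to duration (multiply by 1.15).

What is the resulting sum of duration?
87.2

Step 1: Records with phase = 'testing' have total duration = 8
Step 2: Apply multiplier: 8 × 1.15 = 9.2
Step 3: Other records total: 78
Step 4: Final sum = 9.2 + 78 = 87.2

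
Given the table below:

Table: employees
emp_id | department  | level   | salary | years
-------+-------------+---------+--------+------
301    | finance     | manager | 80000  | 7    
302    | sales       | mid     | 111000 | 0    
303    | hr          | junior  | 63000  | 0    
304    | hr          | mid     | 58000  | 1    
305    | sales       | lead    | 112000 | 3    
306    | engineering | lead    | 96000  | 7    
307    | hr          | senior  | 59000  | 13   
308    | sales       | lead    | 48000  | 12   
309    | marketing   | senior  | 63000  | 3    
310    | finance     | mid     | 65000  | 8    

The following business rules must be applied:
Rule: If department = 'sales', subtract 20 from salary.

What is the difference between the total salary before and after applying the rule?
60

Step 1: Original sum of salary = 755000
Step 2: 3 records have department = 'sales'
Step 3: Each affected record changes by -20
Step 4: Total change = 3 × -20 = -60
Step 5: New sum = 755000 + -60 = 754940
Step 6: Difference = |754940 - 755000| = 60
        (Sum decreased by 60)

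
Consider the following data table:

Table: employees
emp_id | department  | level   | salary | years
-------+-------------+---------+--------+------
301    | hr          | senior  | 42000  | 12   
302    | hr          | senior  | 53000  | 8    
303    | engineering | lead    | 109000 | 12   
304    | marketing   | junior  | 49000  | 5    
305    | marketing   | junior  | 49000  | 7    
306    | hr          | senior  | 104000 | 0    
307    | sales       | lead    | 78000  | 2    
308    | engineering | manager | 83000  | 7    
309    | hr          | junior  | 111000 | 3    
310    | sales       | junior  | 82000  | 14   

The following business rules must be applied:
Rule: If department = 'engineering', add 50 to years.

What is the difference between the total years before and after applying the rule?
100

Step 1: Original sum of years = 70
Step 2: 2 records have department = 'engineering'
Step 3: Each affected record changes by 50
Step 4: Total change = 2 × 50 = 100
Step 5: New sum = 70 + 100 = 170
Step 6: Difference = |170 - 70| = 100
        (Sum increased by 100)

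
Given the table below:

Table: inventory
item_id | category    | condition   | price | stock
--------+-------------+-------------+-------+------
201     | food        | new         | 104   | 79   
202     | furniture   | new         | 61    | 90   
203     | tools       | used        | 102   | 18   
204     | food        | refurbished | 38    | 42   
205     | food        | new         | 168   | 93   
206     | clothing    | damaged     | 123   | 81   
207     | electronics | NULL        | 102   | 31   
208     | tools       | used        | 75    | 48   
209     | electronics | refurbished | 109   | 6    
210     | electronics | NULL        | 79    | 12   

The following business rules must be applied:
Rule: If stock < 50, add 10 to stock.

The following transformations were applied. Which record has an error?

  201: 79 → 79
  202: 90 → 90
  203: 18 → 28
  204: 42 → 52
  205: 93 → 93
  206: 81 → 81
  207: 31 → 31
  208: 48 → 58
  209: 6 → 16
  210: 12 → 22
Record 207 has an error. The correct transformed value should be 41, not 31.

Step 1: Check each record against the rule
Step 2: Record 207 has stock = 31
Step 3: Since 31 < 50, the bonus should have been applied
Step 4: Correct value = 41, but claimed value = 31
Conclusion: Record 207 has the error.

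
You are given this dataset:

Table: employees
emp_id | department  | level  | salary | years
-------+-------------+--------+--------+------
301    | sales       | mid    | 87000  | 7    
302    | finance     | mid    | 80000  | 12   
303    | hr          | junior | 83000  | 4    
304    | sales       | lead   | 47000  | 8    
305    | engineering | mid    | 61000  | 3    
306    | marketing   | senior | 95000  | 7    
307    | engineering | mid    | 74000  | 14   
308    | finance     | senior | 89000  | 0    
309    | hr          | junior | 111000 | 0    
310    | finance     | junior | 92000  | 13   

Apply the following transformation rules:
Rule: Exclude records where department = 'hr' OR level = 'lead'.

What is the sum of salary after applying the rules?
578000

Step 1: Find records where department = 'hr' OR level = 'lead'
Step 2: 3 records match, summing to 241000
Step 3: Original sum: 819000
Step 4: Remaining sum = 819000 - 241000 = 578000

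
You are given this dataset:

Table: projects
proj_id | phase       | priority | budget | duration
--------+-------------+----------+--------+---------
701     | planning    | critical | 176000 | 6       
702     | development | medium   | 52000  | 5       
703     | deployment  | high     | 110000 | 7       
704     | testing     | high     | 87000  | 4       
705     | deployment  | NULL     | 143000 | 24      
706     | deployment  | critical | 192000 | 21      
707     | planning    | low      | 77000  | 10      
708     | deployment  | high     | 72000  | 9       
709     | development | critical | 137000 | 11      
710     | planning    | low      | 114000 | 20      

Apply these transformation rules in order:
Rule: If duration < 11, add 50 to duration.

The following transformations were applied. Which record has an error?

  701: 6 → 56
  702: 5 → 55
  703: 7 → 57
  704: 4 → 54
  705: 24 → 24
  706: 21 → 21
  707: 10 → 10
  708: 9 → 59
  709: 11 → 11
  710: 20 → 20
Record 707 has an error. The correct transformed value should be 60, not 10.

Step 1: Check each record against the rule
Step 2: Record 707 has duration = 10
Step 3: Since 10 < 11, the bonus should have been applied
Step 4: Correct value = 60, but claimed value = 10
Conclusion: Record 707 has the error.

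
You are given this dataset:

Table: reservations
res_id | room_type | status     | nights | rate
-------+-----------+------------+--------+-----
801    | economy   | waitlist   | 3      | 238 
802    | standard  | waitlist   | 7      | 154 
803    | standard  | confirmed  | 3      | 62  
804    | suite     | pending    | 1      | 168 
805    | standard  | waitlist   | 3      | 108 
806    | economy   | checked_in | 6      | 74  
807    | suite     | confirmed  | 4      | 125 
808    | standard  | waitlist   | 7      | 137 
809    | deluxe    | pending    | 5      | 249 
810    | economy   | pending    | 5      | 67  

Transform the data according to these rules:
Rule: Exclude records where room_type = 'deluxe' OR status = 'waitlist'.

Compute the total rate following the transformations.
496

Step 1: Find records where room_type = 'deluxe' OR status = 'waitlist'
Step 2: 5 records match, summing to 886
Step 3: Original sum: 1382
Step 4: Remaining sum = 1382 - 886 = 496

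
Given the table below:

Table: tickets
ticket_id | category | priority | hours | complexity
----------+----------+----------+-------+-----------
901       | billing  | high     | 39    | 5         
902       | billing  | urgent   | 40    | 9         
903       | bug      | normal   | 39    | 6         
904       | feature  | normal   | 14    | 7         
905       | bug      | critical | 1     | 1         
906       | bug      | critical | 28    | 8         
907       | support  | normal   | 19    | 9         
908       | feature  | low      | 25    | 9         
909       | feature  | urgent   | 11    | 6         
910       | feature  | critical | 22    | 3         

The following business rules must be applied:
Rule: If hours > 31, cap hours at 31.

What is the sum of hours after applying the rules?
213

Step 1: 3 records have hours > 31
Step 2: These records originally summed to 118
Step 3: After capping: 3 × 31 = 93
Step 4: Unaffected records sum: 120
Step 5: Final sum = 93 + 120 = 213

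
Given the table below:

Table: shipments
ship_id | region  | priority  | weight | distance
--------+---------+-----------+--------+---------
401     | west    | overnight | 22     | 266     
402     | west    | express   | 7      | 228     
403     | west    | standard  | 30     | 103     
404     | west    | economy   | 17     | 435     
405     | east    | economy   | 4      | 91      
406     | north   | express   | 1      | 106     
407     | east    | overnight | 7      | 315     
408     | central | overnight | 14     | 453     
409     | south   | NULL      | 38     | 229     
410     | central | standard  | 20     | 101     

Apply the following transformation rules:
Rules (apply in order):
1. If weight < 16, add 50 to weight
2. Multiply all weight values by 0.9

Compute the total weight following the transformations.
369.0

Step 1: Apply Rule 1 - Add 50 to records with weight < 16
  - 5 records affected: 33 + (5 × 50) = 283
  - Unaffected records: 127
  - Sum after Rule 1: 410
Step 2: Apply Rule 2 - Multiply all by 0.9
  - 410 × 0.9 = 369.0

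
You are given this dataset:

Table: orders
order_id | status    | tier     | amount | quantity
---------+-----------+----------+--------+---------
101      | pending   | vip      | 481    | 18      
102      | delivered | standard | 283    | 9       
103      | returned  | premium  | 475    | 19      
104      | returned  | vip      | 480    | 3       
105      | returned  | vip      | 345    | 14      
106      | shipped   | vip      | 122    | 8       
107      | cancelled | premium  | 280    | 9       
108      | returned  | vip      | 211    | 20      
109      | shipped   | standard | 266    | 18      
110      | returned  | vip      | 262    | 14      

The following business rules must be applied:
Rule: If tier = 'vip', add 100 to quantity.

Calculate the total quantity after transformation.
732

Step 1: Count records where tier = 'vip': 6
Step 2: Total bonus added: 6 × 100 = 600
Step 3: Original sum of quantity: 132
Step 4: Final sum = 132 + 600 = 732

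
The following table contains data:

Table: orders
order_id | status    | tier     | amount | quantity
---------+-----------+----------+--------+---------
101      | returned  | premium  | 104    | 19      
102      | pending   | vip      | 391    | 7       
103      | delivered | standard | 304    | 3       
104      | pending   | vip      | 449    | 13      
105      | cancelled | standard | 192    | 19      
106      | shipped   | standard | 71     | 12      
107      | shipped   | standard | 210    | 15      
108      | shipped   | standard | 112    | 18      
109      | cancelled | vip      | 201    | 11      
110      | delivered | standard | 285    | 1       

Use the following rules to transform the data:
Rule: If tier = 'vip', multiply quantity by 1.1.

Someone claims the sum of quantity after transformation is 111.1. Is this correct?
No, the correct result is 121.1.

Step 1: Calculate the correct sum after transformation
Step 2: Apply multiplier 1.1 to records where tier = 'vip'
Step 3: Correct result = 121.1
Step 4: Claimed result = 111.1
Step 5: 121.1 ≠ 111.1
Conclusion: The claimed result is incorrect. The correct answer is 121.1.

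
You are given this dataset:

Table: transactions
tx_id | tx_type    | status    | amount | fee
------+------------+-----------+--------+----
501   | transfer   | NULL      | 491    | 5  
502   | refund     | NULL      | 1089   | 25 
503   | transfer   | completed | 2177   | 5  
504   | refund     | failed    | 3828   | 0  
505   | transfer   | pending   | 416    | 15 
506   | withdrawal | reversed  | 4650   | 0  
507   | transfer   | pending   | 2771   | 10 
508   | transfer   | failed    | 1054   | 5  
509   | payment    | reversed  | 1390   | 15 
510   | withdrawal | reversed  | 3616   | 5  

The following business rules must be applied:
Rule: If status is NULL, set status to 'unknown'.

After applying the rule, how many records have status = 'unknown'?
2

Step 1: Count records where status IS NULL
Step 2: Found 2 records with NULL status
Step 3: These records will have status set to 'unknown'
Step 4: Records already having status = 'unknown': 0
Step 5: Answer: 2 + 0 = 2 records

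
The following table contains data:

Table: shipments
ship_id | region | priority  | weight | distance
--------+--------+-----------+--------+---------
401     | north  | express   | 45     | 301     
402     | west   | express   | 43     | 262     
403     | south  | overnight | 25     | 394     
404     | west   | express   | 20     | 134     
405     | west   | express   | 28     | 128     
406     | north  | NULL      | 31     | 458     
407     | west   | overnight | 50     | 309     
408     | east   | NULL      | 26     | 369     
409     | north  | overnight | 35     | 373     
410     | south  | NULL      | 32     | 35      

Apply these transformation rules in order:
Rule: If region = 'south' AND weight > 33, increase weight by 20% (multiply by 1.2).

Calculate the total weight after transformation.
335

Step 1: Find records where region = 'south' AND weight > 33
Step 2: 0 records match, summing to 0
Step 3: After multiplier: 0 × 1.2 = 0.0
Step 4: Unaffected records sum: 335
Step 5: Final sum = 0.0 + 335 = 335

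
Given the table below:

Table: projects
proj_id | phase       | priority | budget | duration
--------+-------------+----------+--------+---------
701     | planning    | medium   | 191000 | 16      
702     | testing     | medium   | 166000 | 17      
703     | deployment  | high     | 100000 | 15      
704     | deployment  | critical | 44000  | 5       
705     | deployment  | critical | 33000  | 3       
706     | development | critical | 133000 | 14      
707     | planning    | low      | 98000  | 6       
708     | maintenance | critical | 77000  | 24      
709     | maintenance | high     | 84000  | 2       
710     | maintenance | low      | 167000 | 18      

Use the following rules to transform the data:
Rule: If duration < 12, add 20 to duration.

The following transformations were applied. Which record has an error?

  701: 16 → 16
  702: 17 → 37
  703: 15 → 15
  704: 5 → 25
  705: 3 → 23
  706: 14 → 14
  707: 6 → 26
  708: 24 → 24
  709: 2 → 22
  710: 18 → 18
Record 702 has an error. The correct transformed value should be 17, not 37.

Step 1: Check each record against the rule
Step 2: Record 702 has duration = 17
Step 3: Since 17 >= 12, the bonus should not have been applied
Step 4: Correct value = 17, but claimed value = 37
Conclusion: Record 702 has the error.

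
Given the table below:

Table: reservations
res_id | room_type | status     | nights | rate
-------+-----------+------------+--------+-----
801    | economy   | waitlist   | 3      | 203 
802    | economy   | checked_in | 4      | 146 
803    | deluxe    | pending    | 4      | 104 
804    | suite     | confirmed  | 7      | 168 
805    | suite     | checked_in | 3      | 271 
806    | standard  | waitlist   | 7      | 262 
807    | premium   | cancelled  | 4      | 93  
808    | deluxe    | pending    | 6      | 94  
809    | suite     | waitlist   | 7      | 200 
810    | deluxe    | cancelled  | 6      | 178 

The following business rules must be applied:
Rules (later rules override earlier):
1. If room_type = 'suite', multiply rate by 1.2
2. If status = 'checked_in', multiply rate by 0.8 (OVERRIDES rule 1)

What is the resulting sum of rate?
1709.2

Step 1: Rule 2 takes priority for records with status = 'checked_in'
  - 2 records: 417 × 0.8 = 333.6
Step 2: Rule 1 applies to remaining records with room_type = 'suite'
  - 2 records: 368 × 1.2 = 441.6
Step 3: Other records unchanged: 934
Step 4: Final sum = 333.6 + 441.6 + 934 = 1709.2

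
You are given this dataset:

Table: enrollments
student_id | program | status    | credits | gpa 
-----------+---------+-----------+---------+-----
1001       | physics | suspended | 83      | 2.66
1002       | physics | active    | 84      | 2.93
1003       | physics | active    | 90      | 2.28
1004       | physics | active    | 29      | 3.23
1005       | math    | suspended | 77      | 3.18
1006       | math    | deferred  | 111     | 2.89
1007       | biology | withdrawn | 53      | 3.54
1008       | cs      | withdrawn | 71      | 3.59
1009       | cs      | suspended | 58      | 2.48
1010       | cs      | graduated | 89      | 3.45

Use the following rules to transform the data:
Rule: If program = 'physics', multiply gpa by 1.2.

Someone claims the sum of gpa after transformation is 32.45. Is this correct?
Yes, the result is correct.

Step 1: Calculate the correct sum after transformation
Step 2: Apply multiplier 1.2 to records where program = 'physics'
Step 3: Correct result = 32.45
Step 4: Claimed result = 32.45
Step 5: 32.45 = 32.45 ✓
Conclusion: The claimed result is correct.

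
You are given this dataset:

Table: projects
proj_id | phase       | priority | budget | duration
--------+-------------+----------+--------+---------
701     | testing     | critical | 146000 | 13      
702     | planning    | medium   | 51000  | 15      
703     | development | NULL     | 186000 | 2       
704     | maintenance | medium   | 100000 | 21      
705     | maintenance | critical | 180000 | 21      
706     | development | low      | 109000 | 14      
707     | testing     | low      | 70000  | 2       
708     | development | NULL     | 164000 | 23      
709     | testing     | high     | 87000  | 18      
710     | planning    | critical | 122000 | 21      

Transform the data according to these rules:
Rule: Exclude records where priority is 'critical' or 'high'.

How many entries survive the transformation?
6

Step 1: Count records to exclude
  - 3 (critical) + 1 (high) = 4 records
Step 2: Total records: 10
Step 3: Remaining = 10 - 4 = 6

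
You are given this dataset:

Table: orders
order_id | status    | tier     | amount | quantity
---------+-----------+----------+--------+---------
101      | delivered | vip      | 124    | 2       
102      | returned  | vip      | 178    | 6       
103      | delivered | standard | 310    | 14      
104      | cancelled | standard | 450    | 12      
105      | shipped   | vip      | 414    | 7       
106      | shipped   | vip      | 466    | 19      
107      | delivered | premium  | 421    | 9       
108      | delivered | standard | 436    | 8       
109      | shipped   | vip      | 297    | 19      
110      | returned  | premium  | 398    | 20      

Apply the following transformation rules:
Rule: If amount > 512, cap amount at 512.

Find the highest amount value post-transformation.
466

Step 1: Original maximum amount = 466
Step 2: Check cap of 512 against maximum
Step 3: No records exceed the cap (max 466 <= cap 512), so no capping applies
Step 4: Maximum after transformation = 466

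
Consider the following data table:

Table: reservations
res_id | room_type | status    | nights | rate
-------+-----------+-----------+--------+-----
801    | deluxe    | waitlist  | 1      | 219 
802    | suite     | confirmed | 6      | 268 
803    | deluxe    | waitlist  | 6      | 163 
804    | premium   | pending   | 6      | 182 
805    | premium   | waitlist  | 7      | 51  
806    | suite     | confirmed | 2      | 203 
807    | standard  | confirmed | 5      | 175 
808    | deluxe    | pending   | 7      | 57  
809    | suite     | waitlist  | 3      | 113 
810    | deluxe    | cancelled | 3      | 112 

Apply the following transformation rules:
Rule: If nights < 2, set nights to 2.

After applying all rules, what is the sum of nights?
47

Step 1: 1 records have nights < 2
Step 2: These records originally summed to 1
Step 3: After setting to minimum: 1 × 2 = 2
Step 4: Unaffected records sum: 45
Step 5: Final sum = 2 + 45 = 47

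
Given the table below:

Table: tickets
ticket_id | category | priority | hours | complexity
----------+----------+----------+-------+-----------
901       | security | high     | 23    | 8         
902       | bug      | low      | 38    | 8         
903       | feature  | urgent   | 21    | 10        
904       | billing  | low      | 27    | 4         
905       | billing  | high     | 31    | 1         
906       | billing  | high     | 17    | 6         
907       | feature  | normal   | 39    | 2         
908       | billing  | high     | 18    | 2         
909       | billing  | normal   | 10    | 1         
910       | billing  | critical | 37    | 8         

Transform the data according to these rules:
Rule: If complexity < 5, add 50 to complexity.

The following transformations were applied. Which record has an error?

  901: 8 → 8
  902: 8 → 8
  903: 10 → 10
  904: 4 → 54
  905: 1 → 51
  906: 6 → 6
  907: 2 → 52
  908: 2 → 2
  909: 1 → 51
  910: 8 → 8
Record 908 has an error. The correct transformed value should be 52, not 2.

Step 1: Check each record against the rule
Step 2: Record 908 has complexity = 2
Step 3: Since 2 < 5, the bonus should have been applied
Step 4: Correct value = 52, but claimed value = 2
Conclusion: Record 908 has the error.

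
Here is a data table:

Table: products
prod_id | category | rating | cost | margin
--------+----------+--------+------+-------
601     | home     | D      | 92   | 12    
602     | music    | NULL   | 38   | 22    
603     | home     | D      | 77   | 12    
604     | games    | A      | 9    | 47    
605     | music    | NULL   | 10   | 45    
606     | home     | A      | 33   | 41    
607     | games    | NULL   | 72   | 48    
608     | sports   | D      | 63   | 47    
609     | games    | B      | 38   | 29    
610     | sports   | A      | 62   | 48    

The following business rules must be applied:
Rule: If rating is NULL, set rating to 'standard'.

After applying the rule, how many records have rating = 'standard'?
3

Step 1: Count records where rating IS NULL
Step 2: Found 3 records with NULL rating
Step 3: These records will have rating set to 'standard'
Step 4: Records already having rating = 'standard': 0
Step 5: Answer: 3 + 0 = 3 records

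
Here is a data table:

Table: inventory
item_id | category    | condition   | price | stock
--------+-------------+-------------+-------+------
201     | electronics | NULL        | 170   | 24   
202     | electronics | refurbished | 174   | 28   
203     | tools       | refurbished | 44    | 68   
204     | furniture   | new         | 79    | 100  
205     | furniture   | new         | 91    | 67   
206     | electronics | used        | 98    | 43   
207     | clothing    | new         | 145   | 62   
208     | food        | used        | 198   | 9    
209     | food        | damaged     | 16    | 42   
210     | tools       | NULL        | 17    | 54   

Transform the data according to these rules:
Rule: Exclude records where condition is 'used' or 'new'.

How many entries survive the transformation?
5

Step 1: Count records to exclude
  - 2 (used) + 3 (new) = 5 records
Step 2: Total records: 10
Step 3: Remaining = 10 - 5 = 5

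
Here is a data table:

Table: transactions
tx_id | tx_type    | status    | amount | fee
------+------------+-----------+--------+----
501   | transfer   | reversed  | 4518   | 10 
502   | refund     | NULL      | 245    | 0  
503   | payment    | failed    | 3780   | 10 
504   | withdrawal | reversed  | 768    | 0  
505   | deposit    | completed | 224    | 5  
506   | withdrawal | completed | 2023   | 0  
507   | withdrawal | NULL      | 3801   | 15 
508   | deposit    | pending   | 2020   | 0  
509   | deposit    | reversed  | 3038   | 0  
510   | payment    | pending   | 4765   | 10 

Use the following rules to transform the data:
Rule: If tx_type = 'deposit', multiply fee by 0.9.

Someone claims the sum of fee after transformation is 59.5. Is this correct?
No, the correct result is 49.5.

Step 1: Calculate the correct sum after transformation
Step 2: Apply multiplier 0.9 to records where tx_type = 'deposit'
Step 3: Correct result = 49.5
Step 4: Claimed result = 59.5
Step 5: 49.5 ≠ 59.5
Conclusion: The claimed result is incorrect. The correct answer is 49.5.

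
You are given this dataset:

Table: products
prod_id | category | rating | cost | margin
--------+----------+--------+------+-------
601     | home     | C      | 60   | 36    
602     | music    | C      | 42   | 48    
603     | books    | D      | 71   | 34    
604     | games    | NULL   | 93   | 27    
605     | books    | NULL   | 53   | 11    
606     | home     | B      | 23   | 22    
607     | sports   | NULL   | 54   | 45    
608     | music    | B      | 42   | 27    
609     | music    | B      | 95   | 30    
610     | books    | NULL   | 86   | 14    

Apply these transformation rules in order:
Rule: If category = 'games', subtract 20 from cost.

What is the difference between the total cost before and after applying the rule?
20

Step 1: Original sum of cost = 619
Step 2: 1 records have category = 'games'
Step 3: Each affected record changes by -20
Step 4: Total change = 1 × -20 = -20
Step 5: New sum = 619 + -20 = 599
Step 6: Difference = |599 - 619| = 20
        (Sum decreased by 20)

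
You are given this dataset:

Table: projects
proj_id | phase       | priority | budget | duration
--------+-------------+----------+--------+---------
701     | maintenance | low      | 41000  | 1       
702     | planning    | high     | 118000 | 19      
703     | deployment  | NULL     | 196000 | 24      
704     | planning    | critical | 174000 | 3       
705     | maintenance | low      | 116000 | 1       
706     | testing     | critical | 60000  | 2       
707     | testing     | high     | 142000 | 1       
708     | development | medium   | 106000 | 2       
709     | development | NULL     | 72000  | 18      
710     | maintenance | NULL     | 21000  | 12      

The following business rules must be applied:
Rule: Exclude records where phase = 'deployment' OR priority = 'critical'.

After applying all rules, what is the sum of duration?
54

Step 1: Find records where phase = 'deployment' OR priority = 'critical'
Step 2: 3 records match, summing to 29
Step 3: Original sum: 83
Step 4: Remaining sum = 83 - 29 = 54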